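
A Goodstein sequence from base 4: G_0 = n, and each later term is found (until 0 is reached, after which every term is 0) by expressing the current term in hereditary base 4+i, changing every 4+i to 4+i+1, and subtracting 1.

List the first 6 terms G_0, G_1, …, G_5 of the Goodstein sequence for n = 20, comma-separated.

20, 29, 39, 51, 65, 81

base 4: 20 = 4^2 + 4; at 5: 5^2 + 5 = 30; next = 29
base 5: 29 = 5^2 + 4; at 6: 6^2 + 4 = 40; next = 39
base 6: 39 = 6^2 + 3; at 7: 7^2 + 3 = 52; next = 51
base 7: 51 = 7^2 + 2; at 8: 8^2 + 2 = 66; next = 65
base 8: 65 = 8^2 + 1; at 9: 9^2 + 1 = 82; next = 81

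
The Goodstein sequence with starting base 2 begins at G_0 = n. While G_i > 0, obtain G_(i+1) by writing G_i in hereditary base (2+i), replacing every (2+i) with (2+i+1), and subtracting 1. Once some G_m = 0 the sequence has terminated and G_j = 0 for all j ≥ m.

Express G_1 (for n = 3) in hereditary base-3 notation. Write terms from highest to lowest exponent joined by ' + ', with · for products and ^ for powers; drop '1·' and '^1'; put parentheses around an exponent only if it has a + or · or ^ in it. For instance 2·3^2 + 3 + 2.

3

(0) 3|_2 = 2 + 1 ↦ 3 + 1|_3 = 4 ⇒ 3
(1) 3|_3 = 3 ↦ 4|_4 = 4 ⇒ 3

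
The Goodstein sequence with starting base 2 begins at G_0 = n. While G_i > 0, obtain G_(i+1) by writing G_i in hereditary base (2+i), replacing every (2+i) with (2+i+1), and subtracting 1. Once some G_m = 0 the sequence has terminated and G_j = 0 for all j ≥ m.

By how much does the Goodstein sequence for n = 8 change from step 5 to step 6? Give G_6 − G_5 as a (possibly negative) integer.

(0) 8|_2 = 2^(2 + 1) ↦ 3^(3 + 1)|_3 = 81 ⇒ 80
(1) 80|_3 = 2·3^3 + 2·3^2 + 2·3 + 2 ↦ 2·4^4 + 2·4^2 + 2·4 + 2|_4 = 554 ⇒ 553
(2) 553|_4 = 2·4^4 + 2·4^2 + 2·4 + 1 ↦ 2·5^5 + 2·5^2 + 2·5 + 1|_5 = 6311 ⇒ 6310
(3) 6310|_5 = 2·5^5 + 2·5^2 + 2·5 ↦ 2·6^6 + 2·6^2 + 2·6|_6 = 93396 ⇒ 93395
(4) 93395|_6 = 2·6^6 + 2·6^2 + 6 + 5 ↦ 2·7^7 + 2·7^2 + 7 + 5|_7 = 1647196 ⇒ 1647195
(5) 1647195|_7 = 2·7^7 + 2·7^2 + 7 + 4 ↦ 2·8^8 + 2·8^2 + 8 + 4|_8 = 33554572 ⇒ 33554571

31907376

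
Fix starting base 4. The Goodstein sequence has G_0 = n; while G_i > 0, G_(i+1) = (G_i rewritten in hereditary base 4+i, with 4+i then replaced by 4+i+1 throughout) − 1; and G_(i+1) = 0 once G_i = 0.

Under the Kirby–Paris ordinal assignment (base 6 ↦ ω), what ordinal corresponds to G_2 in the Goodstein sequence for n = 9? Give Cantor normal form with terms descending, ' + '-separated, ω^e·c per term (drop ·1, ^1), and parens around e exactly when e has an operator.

ω + 5

G_0=9  [base 4] 2·4 + 1  →[4↦5]→  2·5 + 1 = 11  −1 ⇒ G_1=10
G_1=10  [base 5] 2·5  →[5↦6]→  2·6 = 12  −1 ⇒ G_2=11
G_2=11  [base 6] 6 + 5  →[6↦7]→  7 + 5 = 12  −1 ⇒ G_3=11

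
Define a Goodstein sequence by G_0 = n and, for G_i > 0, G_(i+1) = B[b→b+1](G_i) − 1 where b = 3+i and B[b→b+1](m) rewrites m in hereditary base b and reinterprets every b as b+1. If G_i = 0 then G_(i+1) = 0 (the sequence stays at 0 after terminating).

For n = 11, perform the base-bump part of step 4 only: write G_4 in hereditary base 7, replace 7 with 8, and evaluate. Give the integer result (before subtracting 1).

[0] 11 ≡ 3^2 + 2 (base 3). Lift 4: 18. −1: 17.
[1] 17 ≡ 4^2 + 1 (base 4). Lift 5: 26. −1: 25.
[2] 25 ≡ 5^2 (base 5). Lift 6: 36. −1: 35.
[3] 35 ≡ 5·6 + 5 (base 6). Lift 7: 40. −1: 39.
[4] 39 ≡ 5·7 + 4 (base 7). Lift 8: 44. −1: 43.

44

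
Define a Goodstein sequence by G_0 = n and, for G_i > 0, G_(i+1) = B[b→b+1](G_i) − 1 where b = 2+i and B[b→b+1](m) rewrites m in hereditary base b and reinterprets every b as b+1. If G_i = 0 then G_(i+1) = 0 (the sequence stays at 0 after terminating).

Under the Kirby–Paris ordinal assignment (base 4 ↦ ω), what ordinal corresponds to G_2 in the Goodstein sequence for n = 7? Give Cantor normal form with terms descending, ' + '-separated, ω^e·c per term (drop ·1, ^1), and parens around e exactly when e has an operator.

(0) 7|_2 = 2^2 + 2 + 1 ↦ 3^3 + 3 + 1|_3 = 31 ⇒ 30
(1) 30|_3 = 3^3 + 3 ↦ 4^4 + 4|_4 = 260 ⇒ 259
(2) 259|_4 = 4^4 + 3 ↦ 5^5 + 3|_5 = 3128 ⇒ 3127

ω^ω + 3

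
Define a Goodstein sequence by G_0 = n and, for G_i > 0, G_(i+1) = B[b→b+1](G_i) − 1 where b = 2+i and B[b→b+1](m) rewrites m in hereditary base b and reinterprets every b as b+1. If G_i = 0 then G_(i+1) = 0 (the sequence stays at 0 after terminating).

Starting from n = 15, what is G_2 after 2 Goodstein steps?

1283

(0) 15|_2 = 2^(2 + 1) + 2^2 + 2 + 1 ↦ 3^(3 + 1) + 3^3 + 3 + 1|_3 = 112 ⇒ 111
(1) 111|_3 = 3^(3 + 1) + 3^3 + 3 ↦ 4^(4 + 1) + 4^4 + 4|_4 = 1284 ⇒ 1283
(2) 1283|_4 = 4^(4 + 1) + 4^4 + 3 ↦ 5^(5 + 1) + 5^5 + 3|_5 = 18753 ⇒ 18752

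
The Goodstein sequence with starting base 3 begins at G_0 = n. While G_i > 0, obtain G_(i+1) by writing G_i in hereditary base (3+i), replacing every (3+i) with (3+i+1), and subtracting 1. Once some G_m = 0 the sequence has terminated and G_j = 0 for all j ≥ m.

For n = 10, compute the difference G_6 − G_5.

3

[0] 10 ≡ 3^2 + 1 (base 3). Lift 4: 17. −1: 16.
[1] 16 ≡ 4^2 (base 4). Lift 5: 25. −1: 24.
[2] 24 ≡ 4·5 + 4 (base 5). Lift 6: 28. −1: 27.
[3] 27 ≡ 4·6 + 3 (base 6). Lift 7: 31. −1: 30.
[4] 30 ≡ 4·7 + 2 (base 7). Lift 8: 34. −1: 33.
[5] 33 ≡ 4·8 + 1 (base 8). Lift 9: 37. −1: 36.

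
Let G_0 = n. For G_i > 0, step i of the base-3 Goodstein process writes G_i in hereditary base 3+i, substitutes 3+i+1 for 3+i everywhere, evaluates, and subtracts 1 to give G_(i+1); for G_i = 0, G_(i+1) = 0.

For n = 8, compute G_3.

[0] 8 ≡ 2·3 + 2 (base 3). Lift 4: 10. −1: 9.
[1] 9 ≡ 2·4 + 1 (base 4). Lift 5: 11. −1: 10.
[2] 10 ≡ 2·5 (base 5). Lift 6: 12. −1: 11.

11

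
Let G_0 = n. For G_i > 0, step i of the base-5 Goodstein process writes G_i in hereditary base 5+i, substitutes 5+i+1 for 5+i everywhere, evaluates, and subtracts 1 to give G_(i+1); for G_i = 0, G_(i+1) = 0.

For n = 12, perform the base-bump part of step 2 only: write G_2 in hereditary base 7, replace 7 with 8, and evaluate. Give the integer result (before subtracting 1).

16

step 0: 12 = 2·5 + 2; sub 6 for 5: 2·6 + 2; = 14; G_1 = 14−1 = 13
step 1: 13 = 2·6 + 1; sub 7 for 6: 2·7 + 1; = 15; G_2 = 15−1 = 14
step 2: 14 = 2·7; sub 8 for 7: 2·8; = 16; G_3 = 16−1 = 15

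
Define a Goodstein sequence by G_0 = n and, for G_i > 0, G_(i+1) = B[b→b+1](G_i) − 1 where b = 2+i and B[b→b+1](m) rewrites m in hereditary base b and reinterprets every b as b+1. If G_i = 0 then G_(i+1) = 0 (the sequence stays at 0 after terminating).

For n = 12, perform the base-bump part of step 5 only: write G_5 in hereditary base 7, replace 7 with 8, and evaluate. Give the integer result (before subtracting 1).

12 —HB2→ 2^(2 + 1) + 2^2 —bump→ 3^(3 + 1) + 3^3 = 108 —(−1)→ 107
107 —HB3→ 3^(3 + 1) + 2·3^2 + 2·3 + 2 —bump→ 4^(4 + 1) + 2·4^2 + 2·4 + 2 = 1066 —(−1)→ 1065
1065 —HB4→ 4^(4 + 1) + 2·4^2 + 2·4 + 1 —bump→ 5^(5 + 1) + 2·5^2 + 2·5 + 1 = 15686 —(−1)→ 15685
15685 —HB5→ 5^(5 + 1) + 2·5^2 + 2·5 —bump→ 6^(6 + 1) + 2·6^2 + 2·6 = 280020 —(−1)→ 280019
280019 —HB6→ 6^(6 + 1) + 2·6^2 + 6 + 5 —bump→ 7^(7 + 1) + 2·7^2 + 7 + 5 = 5764911 —(−1)→ 5764910
5764910 —HB7→ 7^(7 + 1) + 2·7^2 + 7 + 4 —bump→ 8^(8 + 1) + 2·8^2 + 8 + 4 = 134217868 —(−1)→ 134217867

134217868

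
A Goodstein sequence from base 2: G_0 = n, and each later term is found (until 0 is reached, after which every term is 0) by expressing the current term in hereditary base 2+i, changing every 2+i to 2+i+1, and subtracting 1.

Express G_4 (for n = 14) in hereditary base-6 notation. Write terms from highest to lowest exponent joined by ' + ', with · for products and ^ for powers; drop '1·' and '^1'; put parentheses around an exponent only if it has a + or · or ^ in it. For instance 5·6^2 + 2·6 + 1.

[0] 14 ≡ 2^(2 + 1) + 2^2 + 2 (base 2). Lift 3: 111. −1: 110.
[1] 110 ≡ 3^(3 + 1) + 3^3 + 2 (base 3). Lift 4: 1282. −1: 1281.
[2] 1281 ≡ 4^(4 + 1) + 4^4 + 1 (base 4). Lift 5: 18751. −1: 18750.
[3] 18750 ≡ 5^(5 + 1) + 5^5 (base 5). Lift 6: 326592. −1: 326591.
[4] 326591 ≡ 6^(6 + 1) + 5·6^5 + 5·6^4 + 5·6^3 + 5·6^2 + 5·6 + 5 (base 6). Lift 7: 5862841. −1: 5862840.

6^(6 + 1) + 5·6^5 + 5·6^4 + 5·6^3 + 5·6^2 + 5·6 + 5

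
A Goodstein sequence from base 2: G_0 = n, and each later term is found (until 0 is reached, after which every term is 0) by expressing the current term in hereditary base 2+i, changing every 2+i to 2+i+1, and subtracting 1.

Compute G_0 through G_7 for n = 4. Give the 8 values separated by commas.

4, 26, 41, 60, 83, 109, 139, 173

i=0: 4 = 2^2 (b=2); 2→3: 3^3 = 27; 27−1 = 26
i=1: 26 = 2·3^2 + 2·3 + 2 (b=3); 3→4: 2·4^2 + 2·4 + 2 = 42; 42−1 = 41
i=2: 41 = 2·4^2 + 2·4 + 1 (b=4); 4→5: 2·5^2 + 2·5 + 1 = 61; 61−1 = 60
i=3: 60 = 2·5^2 + 2·5 (b=5); 5→6: 2·6^2 + 2·6 = 84; 84−1 = 83
i=4: 83 = 2·6^2 + 6 + 5 (b=6); 6→7: 2·7^2 + 7 + 5 = 110; 110−1 = 109
i=5: 109 = 2·7^2 + 7 + 4 (b=7); 7→8: 2·8^2 + 8 + 4 = 140; 140−1 = 139
i=6: 139 = 2·8^2 + 8 + 3 (b=8); 8→9: 2·9^2 + 9 + 3 = 174; 174−1 = 173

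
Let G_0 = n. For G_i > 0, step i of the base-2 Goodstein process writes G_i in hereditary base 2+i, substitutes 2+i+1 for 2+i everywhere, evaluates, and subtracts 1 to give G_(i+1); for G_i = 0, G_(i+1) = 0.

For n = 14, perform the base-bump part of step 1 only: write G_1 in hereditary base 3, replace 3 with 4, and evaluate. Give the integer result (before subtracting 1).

step 0: 14 = 2^(2 + 1) + 2^2 + 2; sub 3 for 2: 3^(3 + 1) + 3^3 + 3; = 111; G_1 = 111−1 = 110
step 1: 110 = 3^(3 + 1) + 3^3 + 2; sub 4 for 3: 4^(4 + 1) + 4^4 + 2; = 1282; G_2 = 1282−1 = 1281

1282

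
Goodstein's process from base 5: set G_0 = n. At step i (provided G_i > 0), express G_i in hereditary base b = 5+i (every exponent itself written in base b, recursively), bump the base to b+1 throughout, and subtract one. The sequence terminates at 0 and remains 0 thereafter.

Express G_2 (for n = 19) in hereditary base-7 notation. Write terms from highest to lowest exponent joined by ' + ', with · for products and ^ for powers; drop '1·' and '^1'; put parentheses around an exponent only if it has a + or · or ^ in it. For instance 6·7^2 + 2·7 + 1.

3·7 + 2

19 —HB5→ 3·5 + 4 —bump→ 3·6 + 4 = 22 —(−1)→ 21
21 —HB6→ 3·6 + 3 —bump→ 3·7 + 3 = 24 —(−1)→ 23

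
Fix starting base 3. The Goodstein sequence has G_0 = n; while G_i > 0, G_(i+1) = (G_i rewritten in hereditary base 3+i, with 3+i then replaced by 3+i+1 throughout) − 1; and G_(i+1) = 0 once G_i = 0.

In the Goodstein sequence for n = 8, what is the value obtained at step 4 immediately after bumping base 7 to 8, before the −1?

12

(0) 8|_3 = 2·3 + 2 ↦ 2·4 + 2|_4 = 10 ⇒ 9
(1) 9|_4 = 2·4 + 1 ↦ 2·5 + 1|_5 = 11 ⇒ 10
(2) 10|_5 = 2·5 ↦ 2·6|_6 = 12 ⇒ 11
(3) 11|_6 = 6 + 5 ↦ 7 + 5|_7 = 12 ⇒ 11
(4) 11|_7 = 7 + 4 ↦ 8 + 4|_8 = 12 ⇒ 11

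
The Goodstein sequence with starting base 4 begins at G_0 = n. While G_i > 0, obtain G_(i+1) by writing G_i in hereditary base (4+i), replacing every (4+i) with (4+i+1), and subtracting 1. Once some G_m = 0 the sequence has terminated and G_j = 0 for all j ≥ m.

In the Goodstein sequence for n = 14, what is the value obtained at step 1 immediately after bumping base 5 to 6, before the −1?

i=0: 14 = 3·4 + 2 (b=4); 4→5: 3·5 + 2 = 17; 17−1 = 16
i=1: 16 = 3·5 + 1 (b=5); 5→6: 3·6 + 1 = 19; 19−1 = 18

19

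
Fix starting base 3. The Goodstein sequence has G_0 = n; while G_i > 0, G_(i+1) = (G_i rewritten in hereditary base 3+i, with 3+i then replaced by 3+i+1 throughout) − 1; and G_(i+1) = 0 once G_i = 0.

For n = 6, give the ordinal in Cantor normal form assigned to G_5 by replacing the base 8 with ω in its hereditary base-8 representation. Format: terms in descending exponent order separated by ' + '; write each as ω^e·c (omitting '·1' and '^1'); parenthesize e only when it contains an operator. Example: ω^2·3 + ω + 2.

7

[0] 6 ≡ 2·3 (base 3). Lift 4: 8. −1: 7.
[1] 7 ≡ 4 + 3 (base 4). Lift 5: 8. −1: 7.
[2] 7 ≡ 5 + 2 (base 5). Lift 6: 8. −1: 7.
[3] 7 ≡ 6 + 1 (base 6). Lift 7: 8. −1: 7.
[4] 7 ≡ 7 (base 7). Lift 8: 8. −1: 7.
[5] 7 ≡ 7 (base 8). Lift 9: 7. −1: 6.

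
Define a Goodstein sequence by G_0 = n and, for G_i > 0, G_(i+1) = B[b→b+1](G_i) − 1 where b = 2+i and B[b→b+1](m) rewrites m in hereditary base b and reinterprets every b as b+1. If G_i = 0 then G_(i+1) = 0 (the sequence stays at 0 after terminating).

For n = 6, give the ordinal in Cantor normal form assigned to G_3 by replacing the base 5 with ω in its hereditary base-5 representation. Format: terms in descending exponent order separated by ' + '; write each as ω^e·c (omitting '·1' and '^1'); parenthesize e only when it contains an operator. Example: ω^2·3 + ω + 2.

ω^ω

G_0=6  [base 2] 2^2 + 2  →[2↦3]→  3^3 + 3 = 30  −1 ⇒ G_1=29
G_1=29  [base 3] 3^3 + 2  →[3↦4]→  4^4 + 2 = 258  −1 ⇒ G_2=257
G_2=257  [base 4] 4^4 + 1  →[4↦5]→  5^5 + 1 = 3126  −1 ⇒ G_3=3125
G_3=3125  [base 5] 5^5  →[5↦6]→  6^6 = 46656  −1 ⇒ G_4=46655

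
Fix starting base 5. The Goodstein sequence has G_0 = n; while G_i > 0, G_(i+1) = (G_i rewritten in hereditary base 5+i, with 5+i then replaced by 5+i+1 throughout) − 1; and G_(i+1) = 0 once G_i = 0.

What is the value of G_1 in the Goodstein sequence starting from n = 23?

23 —HB5→ 4·5 + 3 —bump→ 4·6 + 3 = 27 —(−1)→ 26
26 —HB6→ 4·6 + 2 —bump→ 4·7 + 2 = 30 —(−1)→ 29

26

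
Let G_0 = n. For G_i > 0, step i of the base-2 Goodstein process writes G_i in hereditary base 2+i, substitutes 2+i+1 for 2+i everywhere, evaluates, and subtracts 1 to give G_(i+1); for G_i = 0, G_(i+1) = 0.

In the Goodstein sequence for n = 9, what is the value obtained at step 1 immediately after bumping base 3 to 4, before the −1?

1024

[0] 9 ≡ 2^(2 + 1) + 1 (base 2). Lift 3: 82. −1: 81.
[1] 81 ≡ 3^(3 + 1) (base 3). Lift 4: 1024. −1: 1023.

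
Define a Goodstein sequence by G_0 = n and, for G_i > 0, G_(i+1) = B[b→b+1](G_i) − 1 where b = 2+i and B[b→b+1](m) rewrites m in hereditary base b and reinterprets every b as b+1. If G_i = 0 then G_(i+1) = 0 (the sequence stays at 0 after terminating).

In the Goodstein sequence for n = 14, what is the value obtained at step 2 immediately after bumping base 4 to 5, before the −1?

[0] 14 ≡ 2^(2 + 1) + 2^2 + 2 (base 2). Lift 3: 111. −1: 110.
[1] 110 ≡ 3^(3 + 1) + 3^3 + 2 (base 3). Lift 4: 1282. −1: 1281.
[2] 1281 ≡ 4^(4 + 1) + 4^4 + 1 (base 4). Lift 5: 18751. −1: 18750.

18751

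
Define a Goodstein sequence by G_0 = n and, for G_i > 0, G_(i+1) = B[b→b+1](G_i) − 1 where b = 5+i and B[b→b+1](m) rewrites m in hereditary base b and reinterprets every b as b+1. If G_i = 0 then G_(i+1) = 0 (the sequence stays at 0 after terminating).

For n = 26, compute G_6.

68

i=0: 26 = 5^2 + 1 (b=5); 5→6: 6^2 + 1 = 37; 37−1 = 36
i=1: 36 = 6^2 (b=6); 6→7: 7^2 = 49; 49−1 = 48
i=2: 48 = 6·7 + 6 (b=7); 7→8: 6·8 + 6 = 54; 54−1 = 53
i=3: 53 = 6·8 + 5 (b=8); 8→9: 6·9 + 5 = 59; 59−1 = 58
i=4: 58 = 6·9 + 4 (b=9); 9→10: 6·10 + 4 = 64; 64−1 = 63
i=5: 63 = 6·10 + 3 (b=10); 10→11: 6·11 + 3 = 69; 69−1 = 68
i=6: 68 = 6·11 + 2 (b=11); 11→12: 6·12 + 2 = 74; 74−1 = 73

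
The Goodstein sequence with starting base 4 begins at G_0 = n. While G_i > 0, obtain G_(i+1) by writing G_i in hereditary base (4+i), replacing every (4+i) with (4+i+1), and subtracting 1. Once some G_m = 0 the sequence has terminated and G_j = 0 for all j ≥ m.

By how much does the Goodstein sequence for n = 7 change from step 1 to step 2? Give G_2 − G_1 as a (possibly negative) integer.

0

7 —HB4→ 4 + 3 —bump→ 5 + 3 = 8 —(−1)→ 7
7 —HB5→ 5 + 2 —bump→ 6 + 2 = 8 —(−1)→ 7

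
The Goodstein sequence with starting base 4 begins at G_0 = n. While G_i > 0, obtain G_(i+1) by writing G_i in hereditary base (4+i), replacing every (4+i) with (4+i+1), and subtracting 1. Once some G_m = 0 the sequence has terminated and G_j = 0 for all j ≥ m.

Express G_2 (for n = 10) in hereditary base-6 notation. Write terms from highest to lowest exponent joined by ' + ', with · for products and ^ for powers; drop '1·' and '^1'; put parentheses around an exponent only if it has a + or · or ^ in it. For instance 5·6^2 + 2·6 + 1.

G_0=10  [base 4] 2·4 + 2  →[4↦5]→  2·5 + 2 = 12  −1 ⇒ G_1=11
G_1=11  [base 5] 2·5 + 1  →[5↦6]→  2·6 + 1 = 13  −1 ⇒ G_2=12
G_2=12  [base 6] 2·6  →[6↦7]→  2·7 = 14  −1 ⇒ G_3=13

2·6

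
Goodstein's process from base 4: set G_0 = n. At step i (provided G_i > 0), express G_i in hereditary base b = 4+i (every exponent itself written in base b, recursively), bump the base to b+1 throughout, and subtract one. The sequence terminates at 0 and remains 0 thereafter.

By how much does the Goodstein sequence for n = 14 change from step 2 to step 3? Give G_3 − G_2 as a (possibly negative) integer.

base 4: 14 = 3·4 + 2; at 5: 3·5 + 2 = 17; next = 16
base 5: 16 = 3·5 + 1; at 6: 3·6 + 1 = 19; next = 18
base 6: 18 = 3·6; at 7: 3·7 = 21; next = 20

2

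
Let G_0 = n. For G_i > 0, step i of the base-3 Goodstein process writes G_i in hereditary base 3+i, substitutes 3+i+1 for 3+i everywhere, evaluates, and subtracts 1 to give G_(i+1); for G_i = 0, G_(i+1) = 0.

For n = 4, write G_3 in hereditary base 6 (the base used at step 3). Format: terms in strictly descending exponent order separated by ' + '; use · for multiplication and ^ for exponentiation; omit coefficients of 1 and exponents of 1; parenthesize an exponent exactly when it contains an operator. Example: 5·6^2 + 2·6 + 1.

step 0: 4 = 3 + 1; sub 4 for 3: 4 + 1; = 5; G_1 = 5−1 = 4
step 1: 4 = 4; sub 5 for 4: 5; = 5; G_2 = 5−1 = 4
step 2: 4 = 4; sub 6 for 5: 4; = 4; G_3 = 4−1 = 3
step 3: 3 = 3; sub 7 for 6: 3; = 3; G_4 = 3−1 = 2

3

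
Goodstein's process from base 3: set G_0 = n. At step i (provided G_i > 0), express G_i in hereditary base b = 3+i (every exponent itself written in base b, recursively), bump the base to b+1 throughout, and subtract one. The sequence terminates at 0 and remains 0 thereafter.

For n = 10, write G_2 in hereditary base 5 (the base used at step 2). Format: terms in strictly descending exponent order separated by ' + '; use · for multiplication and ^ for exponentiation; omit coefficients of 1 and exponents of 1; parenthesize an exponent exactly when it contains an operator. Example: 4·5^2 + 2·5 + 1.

base 3: 10 = 3^2 + 1; at 4: 4^2 + 1 = 17; next = 16
base 4: 16 = 4^2; at 5: 5^2 = 25; next = 24

4·5 + 4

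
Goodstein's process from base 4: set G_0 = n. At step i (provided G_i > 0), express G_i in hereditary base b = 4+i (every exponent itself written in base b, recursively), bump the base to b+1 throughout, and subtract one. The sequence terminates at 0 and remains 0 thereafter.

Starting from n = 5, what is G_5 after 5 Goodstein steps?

2

[0] 5 ≡ 4 + 1 (base 4). Lift 5: 6. −1: 5.
[1] 5 ≡ 5 (base 5). Lift 6: 6. −1: 5.
[2] 5 ≡ 5 (base 6). Lift 7: 5. −1: 4.
[3] 4 ≡ 4 (base 7). Lift 8: 4. −1: 3.
[4] 3 ≡ 3 (base 8). Lift 9: 3. −1: 2.
[5] 2 ≡ 2 (base 9). Lift 10: 2. −1: 1.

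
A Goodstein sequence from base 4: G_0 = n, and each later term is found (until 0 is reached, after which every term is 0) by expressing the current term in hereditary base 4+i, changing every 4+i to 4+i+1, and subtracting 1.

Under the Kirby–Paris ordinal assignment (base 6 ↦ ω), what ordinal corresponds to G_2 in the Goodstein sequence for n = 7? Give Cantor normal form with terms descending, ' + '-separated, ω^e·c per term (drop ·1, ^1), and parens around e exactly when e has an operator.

i=0: 7 = 4 + 3 (b=4); 4→5: 5 + 3 = 8; 8−1 = 7
i=1: 7 = 5 + 2 (b=5); 5→6: 6 + 2 = 8; 8−1 = 7
i=2: 7 = 6 + 1 (b=6); 6→7: 7 + 1 = 8; 8−1 = 7

ω + 1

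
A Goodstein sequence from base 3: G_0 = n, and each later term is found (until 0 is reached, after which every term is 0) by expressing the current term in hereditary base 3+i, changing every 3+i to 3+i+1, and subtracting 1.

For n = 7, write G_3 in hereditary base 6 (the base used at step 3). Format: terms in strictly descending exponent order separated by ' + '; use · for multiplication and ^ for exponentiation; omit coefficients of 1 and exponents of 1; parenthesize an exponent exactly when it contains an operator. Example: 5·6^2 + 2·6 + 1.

step 0: 7 = 2·3 + 1; sub 4 for 3: 2·4 + 1; = 9; G_1 = 9−1 = 8
step 1: 8 = 2·4; sub 5 for 4: 2·5; = 10; G_2 = 10−1 = 9
step 2: 9 = 5 + 4; sub 6 for 5: 6 + 4; = 10; G_3 = 10−1 = 9
step 3: 9 = 6 + 3; sub 7 for 6: 7 + 3; = 10; G_4 = 10−1 = 9

6 + 3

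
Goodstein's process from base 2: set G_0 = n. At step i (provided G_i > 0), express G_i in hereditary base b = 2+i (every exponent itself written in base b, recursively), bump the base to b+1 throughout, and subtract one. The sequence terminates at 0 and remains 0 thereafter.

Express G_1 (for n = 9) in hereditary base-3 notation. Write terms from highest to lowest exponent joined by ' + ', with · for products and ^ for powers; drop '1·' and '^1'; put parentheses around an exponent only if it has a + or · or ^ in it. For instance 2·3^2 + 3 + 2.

3^(3 + 1)

base 2: 9 = 2^(2 + 1) + 1; at 3: 3^(3 + 1) + 1 = 82; next = 81
base 3: 81 = 3^(3 + 1); at 4: 4^(4 + 1) = 1024; next = 1023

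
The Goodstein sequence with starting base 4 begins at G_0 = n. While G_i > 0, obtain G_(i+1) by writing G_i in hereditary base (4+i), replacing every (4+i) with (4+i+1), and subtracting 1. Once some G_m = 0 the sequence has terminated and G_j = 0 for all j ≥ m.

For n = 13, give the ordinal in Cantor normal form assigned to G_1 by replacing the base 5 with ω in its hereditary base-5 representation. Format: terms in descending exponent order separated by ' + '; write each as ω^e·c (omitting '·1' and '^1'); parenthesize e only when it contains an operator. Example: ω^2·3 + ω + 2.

ω·3

[0] 13 ≡ 3·4 + 1 (base 4). Lift 5: 16. −1: 15.
[1] 15 ≡ 3·5 (base 5). Lift 6: 18. −1: 17.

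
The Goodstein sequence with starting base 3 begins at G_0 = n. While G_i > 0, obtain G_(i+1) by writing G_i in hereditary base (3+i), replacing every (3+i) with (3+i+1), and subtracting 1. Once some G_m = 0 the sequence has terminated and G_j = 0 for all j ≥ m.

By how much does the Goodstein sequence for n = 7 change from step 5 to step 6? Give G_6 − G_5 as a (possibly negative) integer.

0

7 —HB3→ 2·3 + 1 —bump→ 2·4 + 1 = 9 —(−1)→ 8
8 —HB4→ 2·4 —bump→ 2·5 = 10 —(−1)→ 9
9 —HB5→ 5 + 4 —bump→ 6 + 4 = 10 —(−1)→ 9
9 —HB6→ 6 + 3 —bump→ 7 + 3 = 10 —(−1)→ 9
9 —HB7→ 7 + 2 —bump→ 8 + 2 = 10 —(−1)→ 9
9 —HB8→ 8 + 1 —bump→ 9 + 1 = 10 —(−1)→ 9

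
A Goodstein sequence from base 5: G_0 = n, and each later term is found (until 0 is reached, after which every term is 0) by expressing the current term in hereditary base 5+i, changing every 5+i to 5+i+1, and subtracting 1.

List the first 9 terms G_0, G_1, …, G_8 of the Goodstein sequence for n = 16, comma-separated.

16, 18, 20, 21, 22, 23, 24, 25, 26

step 0: 16 = 3·5 + 1; sub 6 for 5: 3·6 + 1; = 19; G_1 = 19−1 = 18
step 1: 18 = 3·6; sub 7 for 6: 3·7; = 21; G_2 = 21−1 = 20
step 2: 20 = 2·7 + 6; sub 8 for 7: 2·8 + 6; = 22; G_3 = 22−1 = 21
step 3: 21 = 2·8 + 5; sub 9 for 8: 2·9 + 5; = 23; G_4 = 23−1 = 22
step 4: 22 = 2·9 + 4; sub 10 for 9: 2·10 + 4; = 24; G_5 = 24−1 = 23
step 5: 23 = 2·10 + 3; sub 11 for 10: 2·11 + 3; = 25; G_6 = 25−1 = 24
step 6: 24 = 2·11 + 2; sub 12 for 11: 2·12 + 2; = 26; G_7 = 26−1 = 25
step 7: 25 = 2·12 + 1; sub 13 for 12: 2·13 + 1; = 27; G_8 = 27−1 = 26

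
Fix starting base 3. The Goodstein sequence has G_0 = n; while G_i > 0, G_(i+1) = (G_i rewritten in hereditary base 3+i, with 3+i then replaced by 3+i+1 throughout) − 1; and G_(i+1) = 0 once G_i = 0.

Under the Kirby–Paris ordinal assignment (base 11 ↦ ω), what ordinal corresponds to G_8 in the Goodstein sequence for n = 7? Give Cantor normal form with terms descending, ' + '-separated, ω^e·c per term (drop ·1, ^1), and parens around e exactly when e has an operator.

7 —HB3→ 2·3 + 1 —bump→ 2·4 + 1 = 9 —(−1)→ 8
8 —HB4→ 2·4 —bump→ 2·5 = 10 —(−1)→ 9
9 —HB5→ 5 + 4 —bump→ 6 + 4 = 10 —(−1)→ 9
9 —HB6→ 6 + 3 —bump→ 7 + 3 = 10 —(−1)→ 9
9 —HB7→ 7 + 2 —bump→ 8 + 2 = 10 —(−1)→ 9
9 —HB8→ 8 + 1 —bump→ 9 + 1 = 10 —(−1)→ 9
9 —HB9→ 9 —bump→ 10 = 10 —(−1)→ 9
9 —HB10→ 9 —bump→ 9 = 9 —(−1)→ 8
8 —HB11→ 8 —bump→ 8 = 8 —(−1)→ 7

8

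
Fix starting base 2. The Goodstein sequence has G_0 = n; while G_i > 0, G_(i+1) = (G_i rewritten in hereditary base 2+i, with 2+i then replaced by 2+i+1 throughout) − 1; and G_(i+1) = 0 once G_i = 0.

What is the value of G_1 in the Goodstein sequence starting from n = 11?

(0) 11|_2 = 2^(2 + 1) + 2 + 1 ↦ 3^(3 + 1) + 3 + 1|_3 = 85 ⇒ 84
(1) 84|_3 = 3^(3 + 1) + 3 ↦ 4^(4 + 1) + 4|_4 = 1028 ⇒ 1027

84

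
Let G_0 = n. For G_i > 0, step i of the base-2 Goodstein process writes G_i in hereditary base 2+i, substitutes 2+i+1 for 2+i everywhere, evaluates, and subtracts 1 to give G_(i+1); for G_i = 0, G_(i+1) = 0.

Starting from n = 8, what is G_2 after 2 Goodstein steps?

base 2: 8 = 2^(2 + 1); at 3: 3^(3 + 1) = 81; next = 80
base 3: 80 = 2·3^3 + 2·3^2 + 2·3 + 2; at 4: 2·4^4 + 2·4^2 + 2·4 + 2 = 554; next = 553

553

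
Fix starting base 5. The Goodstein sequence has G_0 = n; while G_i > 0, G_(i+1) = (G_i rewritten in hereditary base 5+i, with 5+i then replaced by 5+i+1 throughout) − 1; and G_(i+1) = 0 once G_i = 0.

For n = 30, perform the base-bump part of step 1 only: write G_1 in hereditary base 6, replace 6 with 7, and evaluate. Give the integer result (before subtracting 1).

54

(0) 30|_5 = 5^2 + 5 ↦ 6^2 + 6|_6 = 42 ⇒ 41
(1) 41|_6 = 6^2 + 5 ↦ 7^2 + 5|_7 = 54 ⇒ 53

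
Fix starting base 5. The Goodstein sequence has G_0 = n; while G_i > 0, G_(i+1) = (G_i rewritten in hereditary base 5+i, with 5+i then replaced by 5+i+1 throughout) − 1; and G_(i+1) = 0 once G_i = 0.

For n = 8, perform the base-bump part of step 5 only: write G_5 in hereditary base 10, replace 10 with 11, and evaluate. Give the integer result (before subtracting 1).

G_0=8  [base 5] 5 + 3  →[5↦6]→  6 + 3 = 9  −1 ⇒ G_1=8
G_1=8  [base 6] 6 + 2  →[6↦7]→  7 + 2 = 9  −1 ⇒ G_2=8
G_2=8  [base 7] 7 + 1  →[7↦8]→  8 + 1 = 9  −1 ⇒ G_3=8
G_3=8  [base 8] 8  →[8↦9]→  9 = 9  −1 ⇒ G_4=8
G_4=8  [base 9] 8  →[9↦10]→  8 = 8  −1 ⇒ G_5=7
G_5=7  [base 10] 7  →[10↦11]→  7 = 7  −1 ⇒ G_6=6

7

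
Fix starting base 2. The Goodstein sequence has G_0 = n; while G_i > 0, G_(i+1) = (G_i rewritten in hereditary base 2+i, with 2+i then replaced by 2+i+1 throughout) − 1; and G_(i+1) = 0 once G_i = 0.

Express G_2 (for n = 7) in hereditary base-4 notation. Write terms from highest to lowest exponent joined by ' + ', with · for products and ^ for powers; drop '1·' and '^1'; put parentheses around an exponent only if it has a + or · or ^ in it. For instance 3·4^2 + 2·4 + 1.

4^4 + 3

7 —HB2→ 2^2 + 2 + 1 —bump→ 3^3 + 3 + 1 = 31 —(−1)→ 30
30 —HB3→ 3^3 + 3 —bump→ 4^4 + 4 = 260 —(−1)→ 259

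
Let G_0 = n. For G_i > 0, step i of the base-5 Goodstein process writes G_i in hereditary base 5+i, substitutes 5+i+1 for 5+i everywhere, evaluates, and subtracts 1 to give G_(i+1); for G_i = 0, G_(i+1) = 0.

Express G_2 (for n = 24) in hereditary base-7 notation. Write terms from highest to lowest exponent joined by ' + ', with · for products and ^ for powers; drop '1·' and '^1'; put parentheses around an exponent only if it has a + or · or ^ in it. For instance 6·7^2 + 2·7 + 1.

4·7 + 2

G_0 = 24. HB_5(24) = 4·5 + 4. Bump = 28. G_1 = 27.
G_1 = 27. HB_6(27) = 4·6 + 3. Bump = 31. G_2 = 30.
G_2 = 30. HB_7(30) = 4·7 + 2. Bump = 34. G_3 = 33.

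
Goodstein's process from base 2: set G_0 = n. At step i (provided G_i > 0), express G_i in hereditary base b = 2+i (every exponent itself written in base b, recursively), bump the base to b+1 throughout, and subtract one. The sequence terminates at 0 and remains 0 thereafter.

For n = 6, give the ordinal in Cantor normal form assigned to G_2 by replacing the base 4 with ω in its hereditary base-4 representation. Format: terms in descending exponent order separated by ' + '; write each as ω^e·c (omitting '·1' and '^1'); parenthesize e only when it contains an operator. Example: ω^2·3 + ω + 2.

ω^ω + 1

(0) 6|_2 = 2^2 + 2 ↦ 3^3 + 3|_3 = 30 ⇒ 29
(1) 29|_3 = 3^3 + 2 ↦ 4^4 + 2|_4 = 258 ⇒ 257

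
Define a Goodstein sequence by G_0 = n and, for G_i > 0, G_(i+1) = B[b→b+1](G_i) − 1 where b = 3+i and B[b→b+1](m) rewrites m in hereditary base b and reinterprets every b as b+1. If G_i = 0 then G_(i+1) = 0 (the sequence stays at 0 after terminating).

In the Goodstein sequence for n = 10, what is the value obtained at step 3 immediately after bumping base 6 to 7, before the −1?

(0) 10|_3 = 3^2 + 1 ↦ 4^2 + 1|_4 = 17 ⇒ 16
(1) 16|_4 = 4^2 ↦ 5^2|_5 = 25 ⇒ 24
(2) 24|_5 = 4·5 + 4 ↦ 4·6 + 4|_6 = 28 ⇒ 27

31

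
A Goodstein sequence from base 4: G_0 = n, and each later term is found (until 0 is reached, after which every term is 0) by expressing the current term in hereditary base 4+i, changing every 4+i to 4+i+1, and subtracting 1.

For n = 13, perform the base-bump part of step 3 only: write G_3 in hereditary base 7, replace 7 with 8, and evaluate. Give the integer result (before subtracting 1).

G_0 = 13. HB_4(13) = 3·4 + 1. Bump = 16. G_1 = 15.
G_1 = 15. HB_5(15) = 3·5. Bump = 18. G_2 = 17.
G_2 = 17. HB_6(17) = 2·6 + 5. Bump = 19. G_3 = 18.
G_3 = 18. HB_7(18) = 2·7 + 4. Bump = 20. G_4 = 19.

20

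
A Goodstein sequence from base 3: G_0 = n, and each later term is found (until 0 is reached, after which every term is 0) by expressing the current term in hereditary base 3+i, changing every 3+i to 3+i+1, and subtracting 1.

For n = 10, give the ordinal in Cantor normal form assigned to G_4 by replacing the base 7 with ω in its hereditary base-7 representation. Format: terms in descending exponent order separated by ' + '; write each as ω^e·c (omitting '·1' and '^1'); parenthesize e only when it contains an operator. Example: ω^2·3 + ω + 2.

ω·4 + 2

G_0 = 10. HB_3(10) = 3^2 + 1. Bump = 17. G_1 = 16.
G_1 = 16. HB_4(16) = 4^2. Bump = 25. G_2 = 24.
G_2 = 24. HB_5(24) = 4·5 + 4. Bump = 28. G_3 = 27.
G_3 = 27. HB_6(27) = 4·6 + 3. Bump = 31. G_4 = 30.
G_4 = 30. HB_7(30) = 4·7 + 2. Bump = 34. G_5 = 33.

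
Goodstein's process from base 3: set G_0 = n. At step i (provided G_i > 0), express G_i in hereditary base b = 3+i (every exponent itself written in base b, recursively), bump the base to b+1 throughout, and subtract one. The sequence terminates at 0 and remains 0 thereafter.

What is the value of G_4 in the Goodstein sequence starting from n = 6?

7

[0] 6 ≡ 2·3 (base 3). Lift 4: 8. −1: 7.
[1] 7 ≡ 4 + 3 (base 4). Lift 5: 8. −1: 7.
[2] 7 ≡ 5 + 2 (base 5). Lift 6: 8. −1: 7.
[3] 7 ≡ 6 + 1 (base 6). Lift 7: 8. −1: 7.
[4] 7 ≡ 7 (base 7). Lift 8: 8. −1: 7.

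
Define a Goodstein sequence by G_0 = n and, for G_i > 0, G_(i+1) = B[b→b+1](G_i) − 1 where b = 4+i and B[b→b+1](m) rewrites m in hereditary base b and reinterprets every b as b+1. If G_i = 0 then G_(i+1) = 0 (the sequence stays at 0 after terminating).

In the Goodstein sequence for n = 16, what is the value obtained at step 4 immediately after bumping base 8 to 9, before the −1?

base 4: 16 = 4^2; at 5: 5^2 = 25; next = 24
base 5: 24 = 4·5 + 4; at 6: 4·6 + 4 = 28; next = 27
base 6: 27 = 4·6 + 3; at 7: 4·7 + 3 = 31; next = 30
base 7: 30 = 4·7 + 2; at 8: 4·8 + 2 = 34; next = 33
base 8: 33 = 4·8 + 1; at 9: 4·9 + 1 = 37; next = 36

37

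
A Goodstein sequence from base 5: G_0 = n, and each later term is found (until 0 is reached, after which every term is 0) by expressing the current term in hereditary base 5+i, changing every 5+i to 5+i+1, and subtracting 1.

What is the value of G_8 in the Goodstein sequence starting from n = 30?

153

G_0 = 30. HB_5(30) = 5^2 + 5. Bump = 42. G_1 = 41.
G_1 = 41. HB_6(41) = 6^2 + 5. Bump = 54. G_2 = 53.
G_2 = 53. HB_7(53) = 7^2 + 4. Bump = 68. G_3 = 67.
G_3 = 67. HB_8(67) = 8^2 + 3. Bump = 84. G_4 = 83.
G_4 = 83. HB_9(83) = 9^2 + 2. Bump = 102. G_5 = 101.
G_5 = 101. HB_10(101) = 10^2 + 1. Bump = 122. G_6 = 121.
G_6 = 121. HB_11(121) = 11^2. Bump = 144. G_7 = 143.
G_7 = 143. HB_12(143) = 11·12 + 11. Bump = 154. G_8 = 153.
G_8 = 153. HB_13(153) = 11·13 + 10. Bump = 164. G_9 = 163.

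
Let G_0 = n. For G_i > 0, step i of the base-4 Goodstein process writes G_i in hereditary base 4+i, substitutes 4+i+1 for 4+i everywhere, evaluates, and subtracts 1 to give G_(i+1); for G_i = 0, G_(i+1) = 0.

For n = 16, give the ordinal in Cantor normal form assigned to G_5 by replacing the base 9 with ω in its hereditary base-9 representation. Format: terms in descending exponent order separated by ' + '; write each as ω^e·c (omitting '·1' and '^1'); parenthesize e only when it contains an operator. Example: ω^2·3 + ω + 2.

G_0=16  [base 4] 4^2  →[4↦5]→  5^2 = 25  −1 ⇒ G_1=24
G_1=24  [base 5] 4·5 + 4  →[5↦6]→  4·6 + 4 = 28  −1 ⇒ G_2=27
G_2=27  [base 6] 4·6 + 3  →[6↦7]→  4·7 + 3 = 31  −1 ⇒ G_3=30
G_3=30  [base 7] 4·7 + 2  →[7↦8]→  4·8 + 2 = 34  −1 ⇒ G_4=33
G_4=33  [base 8] 4·8 + 1  →[8↦9]→  4·9 + 1 = 37  −1 ⇒ G_5=36
G_5=36  [base 9] 4·9  →[9↦10]→  4·10 = 40  −1 ⇒ G_6=39

ω·4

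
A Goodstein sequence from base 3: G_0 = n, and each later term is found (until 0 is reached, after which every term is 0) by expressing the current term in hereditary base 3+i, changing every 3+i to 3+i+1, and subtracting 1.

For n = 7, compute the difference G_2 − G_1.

i=0: 7 = 2·3 + 1 (b=3); 3→4: 2·4 + 1 = 9; 9−1 = 8
i=1: 8 = 2·4 (b=4); 4→5: 2·5 = 10; 10−1 = 9

1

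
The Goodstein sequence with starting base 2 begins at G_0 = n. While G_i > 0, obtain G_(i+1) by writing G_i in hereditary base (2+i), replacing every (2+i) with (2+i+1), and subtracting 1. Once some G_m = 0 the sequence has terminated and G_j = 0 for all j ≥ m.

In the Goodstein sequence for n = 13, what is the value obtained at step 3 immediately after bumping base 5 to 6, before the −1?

(0) 13|_2 = 2^(2 + 1) + 2^2 + 1 ↦ 3^(3 + 1) + 3^3 + 1|_3 = 109 ⇒ 108
(1) 108|_3 = 3^(3 + 1) + 3^3 ↦ 4^(4 + 1) + 4^4|_4 = 1280 ⇒ 1279
(2) 1279|_4 = 4^(4 + 1) + 3·4^3 + 3·4^2 + 3·4 + 3 ↦ 5^(5 + 1) + 3·5^3 + 3·5^2 + 3·5 + 3|_5 = 16093 ⇒ 16092
(3) 16092|_5 = 5^(5 + 1) + 3·5^3 + 3·5^2 + 3·5 + 2 ↦ 6^(6 + 1) + 3·6^3 + 3·6^2 + 3·6 + 2|_6 = 280712 ⇒ 280711

280712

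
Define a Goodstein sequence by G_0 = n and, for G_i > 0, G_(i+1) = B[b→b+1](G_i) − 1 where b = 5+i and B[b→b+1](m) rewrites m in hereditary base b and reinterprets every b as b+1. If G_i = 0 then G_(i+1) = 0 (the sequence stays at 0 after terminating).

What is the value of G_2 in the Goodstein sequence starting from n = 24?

30

(0) 24|_5 = 4·5 + 4 ↦ 4·6 + 4|_6 = 28 ⇒ 27
(1) 27|_6 = 4·6 + 3 ↦ 4·7 + 3|_7 = 31 ⇒ 30
(2) 30|_7 = 4·7 + 2 ↦ 4·8 + 2|_8 = 34 ⇒ 33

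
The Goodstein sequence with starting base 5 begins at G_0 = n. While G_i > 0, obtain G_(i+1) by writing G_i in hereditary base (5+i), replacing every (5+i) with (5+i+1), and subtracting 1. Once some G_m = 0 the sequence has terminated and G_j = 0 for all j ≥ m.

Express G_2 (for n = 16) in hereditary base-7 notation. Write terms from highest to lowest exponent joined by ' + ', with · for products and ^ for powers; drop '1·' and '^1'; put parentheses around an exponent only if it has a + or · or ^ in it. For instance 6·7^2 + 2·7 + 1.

base 5: 16 = 3·5 + 1; at 6: 3·6 + 1 = 19; next = 18
base 6: 18 = 3·6; at 7: 3·7 = 21; next = 20

2·7 + 6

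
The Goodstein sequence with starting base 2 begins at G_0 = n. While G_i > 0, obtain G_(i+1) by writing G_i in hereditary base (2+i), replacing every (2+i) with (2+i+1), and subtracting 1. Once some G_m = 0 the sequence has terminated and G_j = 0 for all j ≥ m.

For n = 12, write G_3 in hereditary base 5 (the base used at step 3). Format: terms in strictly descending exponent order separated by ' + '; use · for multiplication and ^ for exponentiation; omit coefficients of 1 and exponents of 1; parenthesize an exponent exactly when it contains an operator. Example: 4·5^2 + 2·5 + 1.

5^(5 + 1) + 2·5^2 + 2·5

[0] 12 ≡ 2^(2 + 1) + 2^2 (base 2). Lift 3: 108. −1: 107.
[1] 107 ≡ 3^(3 + 1) + 2·3^2 + 2·3 + 2 (base 3). Lift 4: 1066. −1: 1065.
[2] 1065 ≡ 4^(4 + 1) + 2·4^2 + 2·4 + 1 (base 4). Lift 5: 15686. −1: 15685.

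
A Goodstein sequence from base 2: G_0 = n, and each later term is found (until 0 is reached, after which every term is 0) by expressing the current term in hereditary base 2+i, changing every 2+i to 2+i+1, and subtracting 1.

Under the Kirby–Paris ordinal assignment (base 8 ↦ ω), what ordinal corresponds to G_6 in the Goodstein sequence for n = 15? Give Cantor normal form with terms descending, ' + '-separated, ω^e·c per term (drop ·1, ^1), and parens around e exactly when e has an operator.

ω^(ω + 1) + ω^7·7 + ω^6·7 + ω^5·7 + ω^4·7 + ω^3·7 + ω^2·7 + ω·7 + 7

15 —HB2→ 2^(2 + 1) + 2^2 + 2 + 1 —bump→ 3^(3 + 1) + 3^3 + 3 + 1 = 112 —(−1)→ 111
111 —HB3→ 3^(3 + 1) + 3^3 + 3 —bump→ 4^(4 + 1) + 4^4 + 4 = 1284 —(−1)→ 1283
1283 —HB4→ 4^(4 + 1) + 4^4 + 3 —bump→ 5^(5 + 1) + 5^5 + 3 = 18753 —(−1)→ 18752
18752 —HB5→ 5^(5 + 1) + 5^5 + 2 —bump→ 6^(6 + 1) + 6^6 + 2 = 326594 —(−1)→ 326593
326593 —HB6→ 6^(6 + 1) + 6^6 + 1 —bump→ 7^(7 + 1) + 7^7 + 1 = 6588345 —(−1)→ 6588344
6588344 —HB7→ 7^(7 + 1) + 7^7 —bump→ 8^(8 + 1) + 8^8 = 150994944 —(−1)→ 150994943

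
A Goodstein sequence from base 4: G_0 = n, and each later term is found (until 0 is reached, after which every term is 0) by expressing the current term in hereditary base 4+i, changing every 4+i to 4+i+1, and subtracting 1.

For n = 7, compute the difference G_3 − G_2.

step 0: 7 = 4 + 3; sub 5 for 4: 5 + 3; = 8; G_1 = 8−1 = 7
step 1: 7 = 5 + 2; sub 6 for 5: 6 + 2; = 8; G_2 = 8−1 = 7
step 2: 7 = 6 + 1; sub 7 for 6: 7 + 1; = 8; G_3 = 8−1 = 7

0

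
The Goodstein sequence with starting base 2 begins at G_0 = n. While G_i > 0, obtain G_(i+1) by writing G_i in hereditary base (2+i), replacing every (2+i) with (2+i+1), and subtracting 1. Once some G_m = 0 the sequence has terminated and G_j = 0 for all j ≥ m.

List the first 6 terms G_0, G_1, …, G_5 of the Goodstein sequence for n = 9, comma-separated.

base 2: 9 = 2^(2 + 1) + 1; at 3: 3^(3 + 1) + 1 = 82; next = 81
base 3: 81 = 3^(3 + 1); at 4: 4^(4 + 1) = 1024; next = 1023
base 4: 1023 = 3·4^4 + 3·4^3 + 3·4^2 + 3·4 + 3; at 5: 3·5^5 + 3·5^3 + 3·5^2 + 3·5 + 3 = 9843; next = 9842
base 5: 9842 = 3·5^5 + 3·5^3 + 3·5^2 + 3·5 + 2; at 6: 3·6^6 + 3·6^3 + 3·6^2 + 3·6 + 2 = 140744; next = 140743
base 6: 140743 = 3·6^6 + 3·6^3 + 3·6^2 + 3·6 + 1; at 7: 3·7^7 + 3·7^3 + 3·7^2 + 3·7 + 1 = 2471827; next = 2471826

9, 81, 1023, 9842, 140743, 2471826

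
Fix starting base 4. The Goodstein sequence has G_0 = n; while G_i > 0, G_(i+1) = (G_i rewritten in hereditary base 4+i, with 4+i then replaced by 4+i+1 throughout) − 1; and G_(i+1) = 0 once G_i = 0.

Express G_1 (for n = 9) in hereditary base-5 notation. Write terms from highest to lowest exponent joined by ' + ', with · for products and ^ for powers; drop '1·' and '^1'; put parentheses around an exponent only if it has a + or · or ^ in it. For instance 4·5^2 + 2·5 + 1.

2·5

i=0: 9 = 2·4 + 1 (b=4); 4→5: 2·5 + 1 = 11; 11−1 = 10
i=1: 10 = 2·5 (b=5); 5→6: 2·6 = 12; 12−1 = 11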